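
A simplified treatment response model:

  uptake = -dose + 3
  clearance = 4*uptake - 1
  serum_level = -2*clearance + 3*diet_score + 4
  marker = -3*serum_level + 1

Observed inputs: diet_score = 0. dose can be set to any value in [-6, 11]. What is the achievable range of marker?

-209 to 199

Substituting into the clearance equation gives clearance = -4*dose + 11.
Substituting into the serum_level equation gives serum_level = 8*dose - 18.
So marker = -24*dose + 55.
Linear in dose, so extremes are at the endpoints: dose = -6 gives marker = 199; dose = 11 gives marker = -209.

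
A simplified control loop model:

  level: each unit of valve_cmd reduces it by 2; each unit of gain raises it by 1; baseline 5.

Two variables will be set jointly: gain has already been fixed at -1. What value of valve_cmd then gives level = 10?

With gain held at -1:
Substituting into the level equation gives level = -2*valve_cmd + 4.
Solve -2*valve_cmd + 4 = 10: valve_cmd = (10 - 4) / -2 = -3.

valve_cmd = -3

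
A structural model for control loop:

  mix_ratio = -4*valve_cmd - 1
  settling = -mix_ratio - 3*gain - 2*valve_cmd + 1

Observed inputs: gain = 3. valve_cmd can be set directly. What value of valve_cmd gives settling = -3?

valve_cmd = 2

Substituting into the settling equation gives settling = 2*valve_cmd - 7.
Solve 2*valve_cmd - 7 = -3: valve_cmd = (-3 + 7) / 2 = 2.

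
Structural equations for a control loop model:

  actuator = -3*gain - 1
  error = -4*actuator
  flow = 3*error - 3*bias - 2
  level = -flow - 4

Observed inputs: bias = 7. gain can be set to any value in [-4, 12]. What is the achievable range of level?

Substituting into the error equation gives error = 12*gain + 4.
Substituting into the flow equation gives flow = 36*gain - 11.
level becomes -36*gain + 7.
Linear in gain, so extremes are at the endpoints: gain = -4 gives level = 151; gain = 12 gives level = -425.

-425 to 151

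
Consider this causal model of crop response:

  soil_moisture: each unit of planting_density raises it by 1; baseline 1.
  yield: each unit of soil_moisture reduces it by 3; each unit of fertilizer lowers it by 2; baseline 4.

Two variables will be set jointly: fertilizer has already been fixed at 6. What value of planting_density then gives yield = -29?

planting_density = 6

With fertilizer held at 6:
Substituting into the yield equation gives yield = -3*planting_density - 11.
Solve -3*planting_density - 11 = -29: planting_density = (-29 + 11) / -3 = 6.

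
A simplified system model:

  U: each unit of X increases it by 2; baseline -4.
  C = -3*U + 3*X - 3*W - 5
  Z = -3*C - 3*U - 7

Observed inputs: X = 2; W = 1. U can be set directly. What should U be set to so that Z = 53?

Intervening on U fixes its value directly, overriding its dependence on X.
Substituting into the C equation gives C = -3*U - 2.
This gives Z = 6*U - 1.
Solve 6*U - 1 = 53: U = (53 + 1) / 6 = 9.

U = 9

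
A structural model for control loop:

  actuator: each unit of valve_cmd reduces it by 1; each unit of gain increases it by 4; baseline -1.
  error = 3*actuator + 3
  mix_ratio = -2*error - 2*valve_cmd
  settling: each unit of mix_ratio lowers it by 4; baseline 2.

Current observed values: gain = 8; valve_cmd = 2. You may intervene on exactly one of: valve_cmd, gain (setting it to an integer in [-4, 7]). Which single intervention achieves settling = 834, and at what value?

set valve_cmd = -4

Intervening on valve_cmd: with other inputs at their observed values, settling = -16*valve_cmd + 770. Solving for 834 gives valve_cmd = -4, within [-4, 7].
Intervening on gain: settling = 96*gain - 30. Reaching 834 requires gain = 9, outside [-4, 7].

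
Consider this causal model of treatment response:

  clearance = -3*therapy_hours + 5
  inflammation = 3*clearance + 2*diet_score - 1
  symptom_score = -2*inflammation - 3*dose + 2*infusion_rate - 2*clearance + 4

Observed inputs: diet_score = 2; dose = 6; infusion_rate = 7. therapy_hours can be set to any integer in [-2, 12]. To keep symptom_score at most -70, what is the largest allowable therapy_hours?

Substituting into the inflammation equation gives inflammation = -9*therapy_hours + 18.
This gives symptom_score = 24*therapy_hours - 46.
Require 24*therapy_hours - 46 ≤ -70, so therapy_hours ≤ -1.
The largest integer in [-2, 12] satisfying this is -1.

therapy_hours = -1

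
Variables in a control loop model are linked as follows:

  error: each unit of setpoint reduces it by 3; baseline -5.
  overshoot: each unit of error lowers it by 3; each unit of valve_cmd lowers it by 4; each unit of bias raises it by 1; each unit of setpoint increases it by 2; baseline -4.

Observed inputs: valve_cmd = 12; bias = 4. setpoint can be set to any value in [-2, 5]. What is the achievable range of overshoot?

Substituting into the overshoot equation gives overshoot = 11*setpoint - 33.
Linear in setpoint, so extremes are at the endpoints: setpoint = -2 gives overshoot = -55; setpoint = 5 gives overshoot = 22.

-55 to 22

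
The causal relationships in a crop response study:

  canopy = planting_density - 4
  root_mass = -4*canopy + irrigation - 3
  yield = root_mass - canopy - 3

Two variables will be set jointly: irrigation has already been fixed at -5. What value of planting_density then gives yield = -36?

With irrigation held at -5:
Substituting into the root_mass equation gives root_mass = -4*planting_density + 8.
Substituting into the yield equation gives yield = -5*planting_density + 9.
Solve -5*planting_density + 9 = -36: planting_density = (-36 - 9) / -5 = 9.

planting_density = 9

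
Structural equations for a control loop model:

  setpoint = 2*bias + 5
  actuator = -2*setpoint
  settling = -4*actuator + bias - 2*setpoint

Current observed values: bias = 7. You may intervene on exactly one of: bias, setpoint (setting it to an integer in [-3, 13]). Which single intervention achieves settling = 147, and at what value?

set bias = 9

Intervening on bias: with other inputs at their observed values, settling = 13*bias + 30. Solving for 147 gives bias = 9, within [-3, 13].
Intervening on setpoint: settling = 6*setpoint + 7. Reaching 147 requires setpoint = 70/3, not an integer.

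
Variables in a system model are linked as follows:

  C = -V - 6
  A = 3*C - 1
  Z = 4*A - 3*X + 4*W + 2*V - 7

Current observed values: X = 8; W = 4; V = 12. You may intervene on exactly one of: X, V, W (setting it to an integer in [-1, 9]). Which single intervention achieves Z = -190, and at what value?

Intervening on X: with other inputs at their observed values, Z = -3*X - 187. Solving for -190 gives X = 1, within [-1, 9].
Intervening on V: Z = -10*V - 91. Reaching -190 requires V = 99/10, not an integer.
Intervening on W: Z = 4*W - 227. Reaching -190 requires W = 37/4, not an integer.

set X = 1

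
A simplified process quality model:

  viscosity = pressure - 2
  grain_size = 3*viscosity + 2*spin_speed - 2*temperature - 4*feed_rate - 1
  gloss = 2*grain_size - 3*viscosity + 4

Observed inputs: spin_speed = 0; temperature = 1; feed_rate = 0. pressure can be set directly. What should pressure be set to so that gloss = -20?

Substituting into the grain_size equation gives grain_size = 3*pressure - 9.
Substituting into the gloss equation gives gloss = 3*pressure - 8.
Solve 3*pressure - 8 = -20: pressure = (-20 + 8) / 3 = -4.

pressure = -4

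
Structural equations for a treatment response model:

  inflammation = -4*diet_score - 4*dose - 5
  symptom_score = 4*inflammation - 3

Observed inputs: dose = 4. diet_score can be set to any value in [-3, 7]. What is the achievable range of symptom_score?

Substituting into the inflammation equation gives inflammation = -4*diet_score - 21.
So symptom_score = -16*diet_score - 87.
Linear in diet_score, so extremes are at the endpoints: diet_score = -3 gives symptom_score = -39; diet_score = 7 gives symptom_score = -199.

-199 to -39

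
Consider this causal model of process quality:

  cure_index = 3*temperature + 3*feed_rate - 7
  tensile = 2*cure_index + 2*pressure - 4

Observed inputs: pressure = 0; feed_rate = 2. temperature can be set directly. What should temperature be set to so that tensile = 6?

Substituting into the cure_index equation gives cure_index = 3*temperature - 1.
So tensile = 6*temperature - 6.
Solve 6*temperature - 6 = 6: temperature = (6 + 6) / 6 = 2.

temperature = 2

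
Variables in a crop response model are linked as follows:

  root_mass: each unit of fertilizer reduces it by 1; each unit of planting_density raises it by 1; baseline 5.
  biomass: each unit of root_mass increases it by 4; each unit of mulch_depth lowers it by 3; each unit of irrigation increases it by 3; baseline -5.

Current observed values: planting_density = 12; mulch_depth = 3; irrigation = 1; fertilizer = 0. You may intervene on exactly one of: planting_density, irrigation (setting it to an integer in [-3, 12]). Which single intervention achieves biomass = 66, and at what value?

Intervening on planting_density: biomass = 4*planting_density + 9. Reaching 66 requires planting_density = 57/4, not an integer.
Intervening on irrigation: with other inputs at their observed values, biomass = 3*irrigation + 54. Solving for 66 gives irrigation = 4, within [-3, 12].

set irrigation = 4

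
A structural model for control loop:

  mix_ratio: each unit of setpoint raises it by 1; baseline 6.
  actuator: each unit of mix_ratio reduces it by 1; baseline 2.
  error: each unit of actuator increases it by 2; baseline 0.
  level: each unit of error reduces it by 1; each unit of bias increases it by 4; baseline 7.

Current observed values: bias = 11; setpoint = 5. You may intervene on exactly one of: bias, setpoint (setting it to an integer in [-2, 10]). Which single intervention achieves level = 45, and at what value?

set bias = 5

Intervening on bias: with other inputs at their observed values, level = 4*bias + 25. Solving for 45 gives bias = 5, within [-2, 10].
Intervening on setpoint: level = 2*setpoint + 59. Reaching 45 requires setpoint = -7, outside [-2, 10].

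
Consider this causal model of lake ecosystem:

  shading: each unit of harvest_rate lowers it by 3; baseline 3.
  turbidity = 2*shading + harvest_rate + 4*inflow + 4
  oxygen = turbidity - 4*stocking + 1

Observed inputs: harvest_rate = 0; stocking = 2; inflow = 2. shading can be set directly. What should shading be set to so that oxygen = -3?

Intervening on shading fixes its value directly, overriding its dependence on harvest_rate.
Substituting into the turbidity equation gives turbidity = 2*shading + 12.
So oxygen = 2*shading + 5.
Solve 2*shading + 5 = -3: shading = (-3 - 5) / 2 = -4.

shading = -4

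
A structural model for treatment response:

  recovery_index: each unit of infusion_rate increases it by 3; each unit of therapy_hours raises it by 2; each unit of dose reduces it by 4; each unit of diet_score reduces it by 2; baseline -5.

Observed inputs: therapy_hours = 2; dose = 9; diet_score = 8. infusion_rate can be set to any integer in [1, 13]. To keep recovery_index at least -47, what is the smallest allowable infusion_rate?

Substituting into the recovery_index equation gives recovery_index = 3*infusion_rate - 53.
Require 3*infusion_rate - 53 ≥ -47, so infusion_rate ≥ 2.
The smallest integer in [1, 13] satisfying this is 2.

infusion_rate = 2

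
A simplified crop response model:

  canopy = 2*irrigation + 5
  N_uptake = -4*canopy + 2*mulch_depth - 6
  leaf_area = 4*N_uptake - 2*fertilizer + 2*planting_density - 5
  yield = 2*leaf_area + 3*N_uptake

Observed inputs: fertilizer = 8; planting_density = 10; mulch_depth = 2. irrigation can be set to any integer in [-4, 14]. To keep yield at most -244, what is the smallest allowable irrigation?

irrigation = 0

Substituting into the N_uptake equation gives N_uptake = -8*irrigation - 22.
leaf_area becomes -32*irrigation - 89.
Substituting into the yield equation gives yield = -88*irrigation - 244.
Require -88*irrigation - 244 ≤ -244, so irrigation ≥ 0.
The smallest integer in [-4, 14] satisfying this is 0.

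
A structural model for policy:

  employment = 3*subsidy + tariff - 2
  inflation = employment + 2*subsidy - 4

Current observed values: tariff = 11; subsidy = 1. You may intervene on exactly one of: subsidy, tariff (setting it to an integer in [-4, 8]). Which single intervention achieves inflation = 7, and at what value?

Intervening on subsidy: inflation = 5*subsidy + 5. Reaching 7 requires subsidy = 2/5, not an integer.
Intervening on tariff: with other inputs at their observed values, inflation = tariff - 1. Solving for 7 gives tariff = 8, within [-4, 8].

set tariff = 8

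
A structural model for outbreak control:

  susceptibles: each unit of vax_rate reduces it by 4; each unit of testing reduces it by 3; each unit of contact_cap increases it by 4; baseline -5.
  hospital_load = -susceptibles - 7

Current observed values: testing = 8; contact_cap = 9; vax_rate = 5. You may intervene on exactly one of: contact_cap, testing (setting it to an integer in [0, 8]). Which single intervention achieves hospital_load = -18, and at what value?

Intervening on contact_cap: hospital_load = -4*contact_cap + 42. Reaching -18 requires contact_cap = 15, outside [0, 8].
Intervening on testing: with other inputs at their observed values, hospital_load = 3*testing - 18. Solving for -18 gives testing = 0, within [0, 8].

set testing = 0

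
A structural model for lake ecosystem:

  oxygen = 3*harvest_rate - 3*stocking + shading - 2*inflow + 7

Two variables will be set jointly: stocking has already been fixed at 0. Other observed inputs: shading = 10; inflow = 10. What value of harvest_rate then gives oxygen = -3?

With stocking held at 0:
Substituting into the oxygen equation gives oxygen = 3*harvest_rate - 3.
Solve 3*harvest_rate - 3 = -3: harvest_rate = (-3 + 3) / 3 = 0.

harvest_rate = 0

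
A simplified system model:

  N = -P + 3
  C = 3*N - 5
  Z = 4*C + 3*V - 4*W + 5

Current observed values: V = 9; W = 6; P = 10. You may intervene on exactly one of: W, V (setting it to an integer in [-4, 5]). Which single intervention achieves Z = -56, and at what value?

set W = -4

Intervening on W: with other inputs at their observed values, Z = -4*W - 72. Solving for -56 gives W = -4, within [-4, 5].
Intervening on V: Z = 3*V - 123. Reaching -56 requires V = 67/3, not an integer.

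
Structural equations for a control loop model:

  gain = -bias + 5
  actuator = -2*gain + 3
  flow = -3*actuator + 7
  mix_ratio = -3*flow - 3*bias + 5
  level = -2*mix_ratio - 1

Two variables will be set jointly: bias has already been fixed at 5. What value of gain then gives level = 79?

With bias held at 5:
Intervening on gain fixes its value directly, overriding its dependence on bias.
Substituting into the flow equation gives flow = 6*gain - 2.
This gives mix_ratio = -18*gain - 4.
level becomes 36*gain + 7.
Solve 36*gain + 7 = 79: gain = (79 - 7) / 36 = 2.

gain = 2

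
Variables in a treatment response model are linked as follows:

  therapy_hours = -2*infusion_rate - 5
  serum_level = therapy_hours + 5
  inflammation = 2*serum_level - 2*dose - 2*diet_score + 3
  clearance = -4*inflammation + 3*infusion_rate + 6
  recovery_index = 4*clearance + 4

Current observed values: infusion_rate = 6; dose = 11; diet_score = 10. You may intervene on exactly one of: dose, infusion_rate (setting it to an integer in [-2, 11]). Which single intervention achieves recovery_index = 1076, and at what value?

Intervening on dose: with other inputs at their observed values, recovery_index = 32*dose + 756. Solving for 1076 gives dose = 10, within [-2, 11].
Intervening on infusion_rate: recovery_index = 76*infusion_rate + 652. Reaching 1076 requires infusion_rate = 106/19, not an integer.

set dose = 10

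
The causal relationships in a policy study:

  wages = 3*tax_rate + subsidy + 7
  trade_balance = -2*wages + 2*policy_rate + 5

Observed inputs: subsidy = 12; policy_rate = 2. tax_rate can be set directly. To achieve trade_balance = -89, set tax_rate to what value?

tax_rate = 10

Substituting into the wages equation gives wages = 3*tax_rate + 19.
trade_balance becomes -6*tax_rate - 29.
Solve -6*tax_rate - 29 = -89: tax_rate = (-89 + 29) / -6 = 10.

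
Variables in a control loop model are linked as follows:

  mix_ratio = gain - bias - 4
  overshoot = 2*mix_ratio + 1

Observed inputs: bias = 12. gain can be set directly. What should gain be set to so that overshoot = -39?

gain = -4

Substituting into the mix_ratio equation gives mix_ratio = gain - 16.
So overshoot = 2*gain - 31.
Solve 2*gain - 31 = -39: gain = (-39 + 31) / 2 = -4.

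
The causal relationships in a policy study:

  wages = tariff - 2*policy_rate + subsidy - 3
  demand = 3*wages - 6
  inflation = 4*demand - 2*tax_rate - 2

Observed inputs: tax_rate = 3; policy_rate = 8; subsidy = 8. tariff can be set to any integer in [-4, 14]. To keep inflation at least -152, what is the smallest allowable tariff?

Substituting into the wages equation gives wages = tariff - 11.
Substituting into the demand equation gives demand = 3*tariff - 39.
Substituting into the inflation equation gives inflation = 12*tariff - 164.
Require 12*tariff - 164 ≥ -152, so tariff ≥ 1.
The smallest integer in [-4, 14] satisfying this is 1.

tariff = 1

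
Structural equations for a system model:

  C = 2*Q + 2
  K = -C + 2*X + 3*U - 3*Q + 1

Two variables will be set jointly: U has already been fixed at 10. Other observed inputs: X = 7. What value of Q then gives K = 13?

With U held at 10:
Substituting into the K equation gives K = -5*Q + 43.
Solve -5*Q + 43 = 13: Q = (13 - 43) / -5 = 6.

Q = 6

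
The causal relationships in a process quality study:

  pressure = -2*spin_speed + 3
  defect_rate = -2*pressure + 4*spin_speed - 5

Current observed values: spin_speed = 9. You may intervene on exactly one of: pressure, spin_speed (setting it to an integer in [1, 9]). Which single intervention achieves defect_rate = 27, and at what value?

Intervening on pressure: with other inputs at their observed values, defect_rate = -2*pressure + 31. Solving for 27 gives pressure = 2, within [1, 9].
Intervening on spin_speed: defect_rate = 8*spin_speed - 11. Reaching 27 requires spin_speed = 19/4, not an integer.

set pressure = 2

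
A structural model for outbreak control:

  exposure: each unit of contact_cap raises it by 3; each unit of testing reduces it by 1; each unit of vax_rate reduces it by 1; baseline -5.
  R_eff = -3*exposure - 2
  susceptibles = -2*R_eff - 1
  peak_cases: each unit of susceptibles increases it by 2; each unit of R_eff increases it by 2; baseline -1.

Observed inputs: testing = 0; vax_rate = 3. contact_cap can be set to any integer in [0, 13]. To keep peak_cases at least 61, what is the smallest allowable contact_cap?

contact_cap = 6

Substituting into the exposure equation gives exposure = 3*contact_cap - 8.
This gives R_eff = -9*contact_cap + 22.
susceptibles becomes 18*contact_cap - 45.
This gives peak_cases = 18*contact_cap - 47.
Require 18*contact_cap - 47 ≥ 61, so contact_cap ≥ 6.
The smallest integer in [0, 13] satisfying this is 6.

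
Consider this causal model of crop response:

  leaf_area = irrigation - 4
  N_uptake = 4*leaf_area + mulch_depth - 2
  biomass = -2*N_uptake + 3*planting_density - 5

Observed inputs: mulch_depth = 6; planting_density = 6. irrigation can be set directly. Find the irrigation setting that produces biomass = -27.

irrigation = 8

Substituting into the N_uptake equation gives N_uptake = 4*irrigation - 12.
Substituting into the biomass equation gives biomass = -8*irrigation + 37.
Solve -8*irrigation + 37 = -27: irrigation = (-27 - 37) / -8 = 8.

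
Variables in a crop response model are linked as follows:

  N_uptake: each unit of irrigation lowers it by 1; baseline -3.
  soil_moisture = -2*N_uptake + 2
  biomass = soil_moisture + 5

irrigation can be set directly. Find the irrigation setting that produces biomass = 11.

Substituting into the soil_moisture equation gives soil_moisture = 2*irrigation + 8.
biomass becomes 2*irrigation + 13.
Solve 2*irrigation + 13 = 11: irrigation = (11 - 13) / 2 = -1.

irrigation = -1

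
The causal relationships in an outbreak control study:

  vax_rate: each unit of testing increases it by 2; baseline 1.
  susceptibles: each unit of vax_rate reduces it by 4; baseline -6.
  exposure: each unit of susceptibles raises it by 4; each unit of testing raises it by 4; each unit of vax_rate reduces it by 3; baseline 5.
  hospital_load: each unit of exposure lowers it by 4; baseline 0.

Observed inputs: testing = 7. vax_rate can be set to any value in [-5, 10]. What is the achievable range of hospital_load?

-416 to 724

Intervening on vax_rate fixes its value directly, overriding its dependence on testing.
Substituting into the exposure equation gives exposure = -19*vax_rate + 9.
Substituting into the hospital_load equation gives hospital_load = 76*vax_rate - 36.
Linear in vax_rate, so extremes are at the endpoints: vax_rate = -5 gives hospital_load = -416; vax_rate = 10 gives hospital_load = 724.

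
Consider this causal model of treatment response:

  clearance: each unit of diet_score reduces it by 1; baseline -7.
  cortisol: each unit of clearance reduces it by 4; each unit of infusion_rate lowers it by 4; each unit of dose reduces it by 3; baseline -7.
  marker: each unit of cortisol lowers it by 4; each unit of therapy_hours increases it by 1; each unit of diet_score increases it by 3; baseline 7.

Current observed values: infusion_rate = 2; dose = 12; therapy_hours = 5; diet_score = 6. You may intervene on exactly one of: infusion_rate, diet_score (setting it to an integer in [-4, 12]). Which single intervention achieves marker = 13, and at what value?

set diet_score = 7

Intervening on infusion_rate: marker = 16*infusion_rate - 6. Reaching 13 requires infusion_rate = 19/16, not an integer.
Intervening on diet_score: with other inputs at their observed values, marker = -13*diet_score + 104. Solving for 13 gives diet_score = 7, within [-4, 12].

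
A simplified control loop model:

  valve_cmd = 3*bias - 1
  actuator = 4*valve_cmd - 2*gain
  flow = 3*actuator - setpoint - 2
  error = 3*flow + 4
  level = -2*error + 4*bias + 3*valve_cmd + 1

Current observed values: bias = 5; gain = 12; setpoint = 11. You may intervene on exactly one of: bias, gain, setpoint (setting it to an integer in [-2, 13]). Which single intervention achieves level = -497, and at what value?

Intervening on bias: level = -203*bias + 572. Reaching -497 requires bias = 1069/203, not an integer.
Intervening on gain: level = 36*gain - 875. Reaching -497 requires gain = 21/2, not an integer.
Intervening on setpoint: with other inputs at their observed values, level = 6*setpoint - 509. Solving for -497 gives setpoint = 2, within [-2, 13].

set setpoint = 2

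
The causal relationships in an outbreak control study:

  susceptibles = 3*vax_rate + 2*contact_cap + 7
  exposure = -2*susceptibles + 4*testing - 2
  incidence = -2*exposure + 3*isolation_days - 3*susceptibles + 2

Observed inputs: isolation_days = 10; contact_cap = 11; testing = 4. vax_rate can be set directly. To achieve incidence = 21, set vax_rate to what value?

vax_rate = -4

Substituting into the susceptibles equation gives susceptibles = 3*vax_rate + 29.
This gives exposure = -6*vax_rate - 44.
This gives incidence = 3*vax_rate + 33.
Solve 3*vax_rate + 33 = 21: vax_rate = (21 - 33) / 3 = -4.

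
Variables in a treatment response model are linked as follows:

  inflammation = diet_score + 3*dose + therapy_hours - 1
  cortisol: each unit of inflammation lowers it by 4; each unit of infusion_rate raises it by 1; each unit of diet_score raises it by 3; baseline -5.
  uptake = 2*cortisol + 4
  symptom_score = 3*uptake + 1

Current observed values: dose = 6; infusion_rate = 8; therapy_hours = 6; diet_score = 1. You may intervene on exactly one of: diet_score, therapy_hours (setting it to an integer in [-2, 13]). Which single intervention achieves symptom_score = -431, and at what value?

Intervening on diet_score: symptom_score = -6*diet_score - 521. Reaching -431 requires diet_score = -15, outside [-2, 13].
Intervening on therapy_hours: with other inputs at their observed values, symptom_score = -24*therapy_hours - 383. Solving for -431 gives therapy_hours = 2, within [-2, 13].

set therapy_hours = 2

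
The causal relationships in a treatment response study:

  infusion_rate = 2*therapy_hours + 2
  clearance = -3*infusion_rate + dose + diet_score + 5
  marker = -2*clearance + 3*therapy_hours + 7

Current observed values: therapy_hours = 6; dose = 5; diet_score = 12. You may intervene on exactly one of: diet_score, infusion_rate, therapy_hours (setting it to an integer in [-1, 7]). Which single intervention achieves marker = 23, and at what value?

set infusion_rate = 7

Intervening on diet_score: marker = -2*diet_score + 89. Reaching 23 requires diet_score = 33, outside [-1, 7].
Intervening on infusion_rate: with other inputs at their observed values, marker = 6*infusion_rate - 19. Solving for 23 gives infusion_rate = 7, within [-1, 7].
Intervening on therapy_hours: marker = 15*therapy_hours - 25. Reaching 23 requires therapy_hours = 16/5, not an integer.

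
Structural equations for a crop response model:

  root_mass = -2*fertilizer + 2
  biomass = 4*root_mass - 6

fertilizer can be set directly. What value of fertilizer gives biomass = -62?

fertilizer = 8

Substituting into the biomass equation gives biomass = -8*fertilizer + 2.
Solve -8*fertilizer + 2 = -62: fertilizer = (-62 - 2) / -8 = 8.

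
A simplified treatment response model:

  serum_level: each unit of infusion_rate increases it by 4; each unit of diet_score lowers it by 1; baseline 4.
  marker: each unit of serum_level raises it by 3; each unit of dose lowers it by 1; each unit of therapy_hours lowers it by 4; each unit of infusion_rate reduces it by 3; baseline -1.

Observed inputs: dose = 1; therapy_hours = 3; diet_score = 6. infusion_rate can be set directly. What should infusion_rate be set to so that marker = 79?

Substituting into the serum_level equation gives serum_level = 4*infusion_rate - 2.
Substituting into the marker equation gives marker = 9*infusion_rate - 20.
Solve 9*infusion_rate - 20 = 79: infusion_rate = (79 + 20) / 9 = 11.

infusion_rate = 11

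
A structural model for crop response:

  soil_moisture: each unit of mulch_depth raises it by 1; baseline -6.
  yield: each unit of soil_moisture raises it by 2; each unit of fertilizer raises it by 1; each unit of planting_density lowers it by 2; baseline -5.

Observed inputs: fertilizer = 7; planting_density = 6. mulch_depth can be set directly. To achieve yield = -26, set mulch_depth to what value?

mulch_depth = -2

Substituting into the yield equation gives yield = 2*mulch_depth - 22.
Solve 2*mulch_depth - 22 = -26: mulch_depth = (-26 + 22) / 2 = -2.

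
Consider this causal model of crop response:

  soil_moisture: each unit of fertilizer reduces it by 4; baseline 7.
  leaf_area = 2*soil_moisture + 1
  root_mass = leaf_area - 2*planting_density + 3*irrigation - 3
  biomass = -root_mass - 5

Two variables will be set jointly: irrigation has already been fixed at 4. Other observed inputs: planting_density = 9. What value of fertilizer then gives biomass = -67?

fertilizer = -7

With irrigation held at 4:
Substituting into the leaf_area equation gives leaf_area = -8*fertilizer + 15.
Substituting into the root_mass equation gives root_mass = -8*fertilizer + 6.
biomass becomes 8*fertilizer - 11.
Solve 8*fertilizer - 11 = -67: fertilizer = (-67 + 11) / 8 = -7.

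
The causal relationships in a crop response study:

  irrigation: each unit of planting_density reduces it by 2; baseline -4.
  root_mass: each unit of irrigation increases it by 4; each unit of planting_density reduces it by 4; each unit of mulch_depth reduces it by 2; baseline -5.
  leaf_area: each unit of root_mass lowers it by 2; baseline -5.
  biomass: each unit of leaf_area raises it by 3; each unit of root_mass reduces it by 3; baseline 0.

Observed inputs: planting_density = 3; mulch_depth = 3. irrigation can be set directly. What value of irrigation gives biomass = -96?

Intervening on irrigation fixes its value directly, overriding its dependence on planting_density.
Substituting into the root_mass equation gives root_mass = 4*irrigation - 23.
So leaf_area = -8*irrigation + 41.
So biomass = -36*irrigation + 192.
Solve -36*irrigation + 192 = -96: irrigation = (-96 - 192) / -36 = 8.

irrigation = 8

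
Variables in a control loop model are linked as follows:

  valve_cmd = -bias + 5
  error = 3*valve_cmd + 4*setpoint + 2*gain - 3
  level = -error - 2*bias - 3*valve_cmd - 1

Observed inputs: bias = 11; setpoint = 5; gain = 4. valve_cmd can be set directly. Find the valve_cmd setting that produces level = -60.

valve_cmd = 2

Intervening on valve_cmd fixes its value directly, overriding its dependence on bias.
Substituting into the error equation gives error = 3*valve_cmd + 25.
Substituting into the level equation gives level = -6*valve_cmd - 48.
Solve -6*valve_cmd - 48 = -60: valve_cmd = (-60 + 48) / -6 = 2.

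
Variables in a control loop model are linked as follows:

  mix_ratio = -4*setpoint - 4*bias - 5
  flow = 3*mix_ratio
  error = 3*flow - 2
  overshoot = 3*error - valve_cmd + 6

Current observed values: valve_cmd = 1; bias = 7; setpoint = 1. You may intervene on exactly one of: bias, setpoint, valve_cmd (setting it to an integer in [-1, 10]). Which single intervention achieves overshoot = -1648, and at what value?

set setpoint = 7

Intervening on bias: overshoot = -108*bias - 244. Reaching -1648 requires bias = 13, outside [-1, 10].
Intervening on setpoint: with other inputs at their observed values, overshoot = -108*setpoint - 892. Solving for -1648 gives setpoint = 7, within [-1, 10].
Intervening on valve_cmd: overshoot = -valve_cmd - 999. Reaching -1648 requires valve_cmd = 649, outside [-1, 10].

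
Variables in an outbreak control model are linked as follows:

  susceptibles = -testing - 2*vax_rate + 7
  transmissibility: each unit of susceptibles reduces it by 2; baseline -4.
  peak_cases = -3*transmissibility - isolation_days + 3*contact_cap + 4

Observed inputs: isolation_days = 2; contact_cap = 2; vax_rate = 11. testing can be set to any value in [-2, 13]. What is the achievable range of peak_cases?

-148 to -58

Substituting into the susceptibles equation gives susceptibles = -testing - 15.
This gives transmissibility = 2*testing + 26.
This gives peak_cases = -6*testing - 70.
Linear in testing, so extremes are at the endpoints: testing = -2 gives peak_cases = -58; testing = 13 gives peak_cases = -148.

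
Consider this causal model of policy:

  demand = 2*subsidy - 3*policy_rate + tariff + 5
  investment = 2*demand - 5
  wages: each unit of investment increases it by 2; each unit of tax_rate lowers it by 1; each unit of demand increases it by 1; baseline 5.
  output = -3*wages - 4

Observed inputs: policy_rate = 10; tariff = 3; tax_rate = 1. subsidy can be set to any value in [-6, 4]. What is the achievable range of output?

224 to 524

Substituting into the demand equation gives demand = 2*subsidy - 22.
Substituting into the investment equation gives investment = 4*subsidy - 49.
wages becomes 10*subsidy - 116.
This gives output = -30*subsidy + 344.
Linear in subsidy, so extremes are at the endpoints: subsidy = -6 gives output = 524; subsidy = 4 gives output = 224.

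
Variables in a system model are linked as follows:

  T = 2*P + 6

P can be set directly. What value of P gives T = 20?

Solve 2*P + 6 = 20: P = (20 - 6) / 2 = 7.

P = 7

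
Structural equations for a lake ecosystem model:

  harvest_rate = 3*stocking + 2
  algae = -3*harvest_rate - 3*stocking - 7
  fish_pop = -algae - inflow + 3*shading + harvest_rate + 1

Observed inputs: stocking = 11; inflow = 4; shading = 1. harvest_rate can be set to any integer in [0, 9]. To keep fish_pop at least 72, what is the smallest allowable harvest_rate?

harvest_rate = 8

Intervening on harvest_rate fixes its value directly, overriding its dependence on stocking.
Substituting into the algae equation gives algae = -3*harvest_rate - 40.
This gives fish_pop = 4*harvest_rate + 40.
Require 4*harvest_rate + 40 ≥ 72, so harvest_rate ≥ 8.
The smallest integer in [0, 9] satisfying this is 8.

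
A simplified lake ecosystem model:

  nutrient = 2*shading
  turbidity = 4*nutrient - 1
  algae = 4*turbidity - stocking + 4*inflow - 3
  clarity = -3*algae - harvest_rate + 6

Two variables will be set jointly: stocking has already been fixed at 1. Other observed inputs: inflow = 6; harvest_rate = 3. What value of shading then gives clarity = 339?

With stocking held at 1:
Substituting into the turbidity equation gives turbidity = 8*shading - 1.
This gives algae = 32*shading + 16.
So clarity = -96*shading - 45.
Solve -96*shading - 45 = 339: shading = (339 + 45) / -96 = -4.

shading = -4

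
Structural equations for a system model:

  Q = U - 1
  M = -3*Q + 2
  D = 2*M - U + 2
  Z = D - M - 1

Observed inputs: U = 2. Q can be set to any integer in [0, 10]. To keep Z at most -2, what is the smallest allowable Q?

Intervening on Q fixes its value directly, overriding its dependence on U.
Substituting into the D equation gives D = -6*Q + 4.
Z becomes -3*Q + 1.
Require -3*Q + 1 ≤ -2, so Q ≥ 1.
The smallest integer in [0, 10] satisfying this is 1.

Q = 1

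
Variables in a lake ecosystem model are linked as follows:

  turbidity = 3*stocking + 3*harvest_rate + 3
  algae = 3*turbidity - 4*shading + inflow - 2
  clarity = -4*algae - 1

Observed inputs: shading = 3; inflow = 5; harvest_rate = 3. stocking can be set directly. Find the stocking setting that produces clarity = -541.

stocking = 12

Substituting into the turbidity equation gives turbidity = 3*stocking + 12.
algae becomes 9*stocking + 27.
Substituting into the clarity equation gives clarity = -36*stocking - 109.
Solve -36*stocking - 109 = -541: stocking = (-541 + 109) / -36 = 12.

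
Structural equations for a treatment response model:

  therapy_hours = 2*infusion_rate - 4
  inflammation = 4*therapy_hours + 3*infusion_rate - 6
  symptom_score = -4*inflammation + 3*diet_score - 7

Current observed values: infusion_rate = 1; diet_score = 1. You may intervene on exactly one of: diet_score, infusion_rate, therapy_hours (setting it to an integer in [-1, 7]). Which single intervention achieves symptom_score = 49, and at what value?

Intervening on diet_score: with other inputs at their observed values, symptom_score = 3*diet_score + 37. Solving for 49 gives diet_score = 4, within [-1, 7].
Intervening on infusion_rate: symptom_score = -44*infusion_rate + 84. Reaching 49 requires infusion_rate = 35/44, not an integer.
Intervening on therapy_hours: symptom_score = -16*therapy_hours + 8. Reaching 49 requires therapy_hours = -41/16, not an integer.

set diet_score = 4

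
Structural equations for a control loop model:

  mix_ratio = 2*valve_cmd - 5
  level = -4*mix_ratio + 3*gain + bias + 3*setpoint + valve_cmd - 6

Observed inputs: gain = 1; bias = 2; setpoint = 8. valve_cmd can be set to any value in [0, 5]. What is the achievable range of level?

Substituting into the level equation gives level = -7*valve_cmd + 43.
Linear in valve_cmd, so extremes are at the endpoints: valve_cmd = 0 gives level = 43; valve_cmd = 5 gives level = 8.

8 to 43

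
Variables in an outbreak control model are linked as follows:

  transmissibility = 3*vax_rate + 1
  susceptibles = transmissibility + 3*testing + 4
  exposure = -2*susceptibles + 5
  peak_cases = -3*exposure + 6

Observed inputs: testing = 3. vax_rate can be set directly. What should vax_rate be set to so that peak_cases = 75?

Substituting into the susceptibles equation gives susceptibles = 3*vax_rate + 14.
Substituting into the exposure equation gives exposure = -6*vax_rate - 23.
peak_cases becomes 18*vax_rate + 75.
Solve 18*vax_rate + 75 = 75: vax_rate = (75 - 75) / 18 = 0.

vax_rate = 0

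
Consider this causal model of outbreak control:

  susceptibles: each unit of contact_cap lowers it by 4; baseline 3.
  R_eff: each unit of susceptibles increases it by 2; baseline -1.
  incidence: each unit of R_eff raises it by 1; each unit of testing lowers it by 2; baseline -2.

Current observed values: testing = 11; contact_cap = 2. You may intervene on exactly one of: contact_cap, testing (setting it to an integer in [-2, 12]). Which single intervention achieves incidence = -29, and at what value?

set testing = 8

Intervening on contact_cap: incidence = -8*contact_cap - 19. Reaching -29 requires contact_cap = 5/4, not an integer.
Intervening on testing: with other inputs at their observed values, incidence = -2*testing - 13. Solving for -29 gives testing = 8, within [-2, 12].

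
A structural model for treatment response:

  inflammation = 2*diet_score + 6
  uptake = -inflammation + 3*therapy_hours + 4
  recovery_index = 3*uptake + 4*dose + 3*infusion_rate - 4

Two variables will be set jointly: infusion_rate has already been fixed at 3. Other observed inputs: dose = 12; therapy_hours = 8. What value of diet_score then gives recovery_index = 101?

diet_score = 3

With infusion_rate held at 3:
Substituting into the uptake equation gives uptake = -2*diet_score + 22.
This gives recovery_index = -6*diet_score + 119.
Solve -6*diet_score + 119 = 101: diet_score = (101 - 119) / -6 = 3.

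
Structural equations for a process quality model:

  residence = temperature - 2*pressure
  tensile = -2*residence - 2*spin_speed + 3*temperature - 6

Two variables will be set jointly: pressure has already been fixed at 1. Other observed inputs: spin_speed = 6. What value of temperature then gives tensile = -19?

With pressure held at 1:
Substituting into the residence equation gives residence = temperature - 2.
Substituting into the tensile equation gives tensile = temperature - 14.
Solve temperature - 14 = -19: temperature = (-19 + 14) / 1 = -5.

temperature = -5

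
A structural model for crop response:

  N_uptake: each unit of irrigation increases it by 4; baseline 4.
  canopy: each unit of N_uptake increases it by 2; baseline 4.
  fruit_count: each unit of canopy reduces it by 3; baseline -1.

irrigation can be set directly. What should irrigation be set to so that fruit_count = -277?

Substituting into the canopy equation gives canopy = 8*irrigation + 12.
Substituting into the fruit_count equation gives fruit_count = -24*irrigation - 37.
Solve -24*irrigation - 37 = -277: irrigation = (-277 + 37) / -24 = 10.

irrigation = 10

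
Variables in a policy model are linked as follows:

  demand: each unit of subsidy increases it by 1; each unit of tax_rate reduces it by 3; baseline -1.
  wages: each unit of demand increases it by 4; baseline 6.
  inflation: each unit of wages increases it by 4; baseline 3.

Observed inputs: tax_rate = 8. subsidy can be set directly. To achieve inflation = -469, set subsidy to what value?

subsidy = -6

Substituting into the demand equation gives demand = subsidy - 25.
This gives wages = 4*subsidy - 94.
So inflation = 16*subsidy - 373.
Solve 16*subsidy - 373 = -469: subsidy = (-469 + 373) / 16 = -6.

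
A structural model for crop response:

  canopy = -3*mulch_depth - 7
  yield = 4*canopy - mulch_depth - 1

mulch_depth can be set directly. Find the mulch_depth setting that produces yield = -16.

Substituting into the yield equation gives yield = -13*mulch_depth - 29.
Solve -13*mulch_depth - 29 = -16: mulch_depth = (-16 + 29) / -13 = -1.

mulch_depth = -1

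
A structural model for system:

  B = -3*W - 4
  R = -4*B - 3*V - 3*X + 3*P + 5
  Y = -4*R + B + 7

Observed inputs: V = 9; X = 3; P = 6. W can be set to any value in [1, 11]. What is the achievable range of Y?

Substituting into the R equation gives R = 12*W + 3.
So Y = -51*W - 9.
Linear in W, so extremes are at the endpoints: W = 1 gives Y = -60; W = 11 gives Y = -570.

-570 to -60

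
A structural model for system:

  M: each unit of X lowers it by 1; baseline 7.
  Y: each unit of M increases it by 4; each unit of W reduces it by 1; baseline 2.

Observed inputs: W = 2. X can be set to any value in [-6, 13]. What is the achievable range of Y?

-24 to 52

Substituting into the Y equation gives Y = -4*X + 28.
Linear in X, so extremes are at the endpoints: X = -6 gives Y = 52; X = 13 gives Y = -24.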